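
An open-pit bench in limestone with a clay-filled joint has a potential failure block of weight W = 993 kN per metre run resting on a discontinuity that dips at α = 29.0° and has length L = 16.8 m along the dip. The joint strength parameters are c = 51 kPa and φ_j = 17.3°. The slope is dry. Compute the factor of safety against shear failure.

Resolving the block weight along and normal to the plane and applying the Mohr–Coulomb strength on the joint:
N' = W cosα = 993·cos29.0° = 868.5 kN/m
Driving force T = W sinα = 993·sin29.0° = 481.4 kN/m
Resisting force R = c·L + N'·tanφ_j = 51·16.8 + 868.5·tan17.3° = 856.8 + 270.5 = 1127.3 kN/m
FS = R / T = 1127.3 / 481.4 = 2.342

FS = 2.34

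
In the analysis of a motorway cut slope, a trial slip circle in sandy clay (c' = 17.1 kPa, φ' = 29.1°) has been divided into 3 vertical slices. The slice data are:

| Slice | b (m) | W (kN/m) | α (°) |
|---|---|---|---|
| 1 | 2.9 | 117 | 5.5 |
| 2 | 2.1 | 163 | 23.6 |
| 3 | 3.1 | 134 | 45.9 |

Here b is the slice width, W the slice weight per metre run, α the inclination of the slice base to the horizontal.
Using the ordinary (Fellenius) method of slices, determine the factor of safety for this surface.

FS = 2.11

Ordinary method of slices: FS = Σ[c'·Δl_i + (W_i cosα_i)·tanφ'] / Σ W_i sinα_i, with Δl_i = b_i / cosα_i.
Slice 1: Δl = 2.9/cos5.5° = 2.913 m; N'_1 = 117·cos5.5° = 116.5; c'Δl = 49.82; W sinα = 11.2
Slice 2: Δl = 2.1/cos23.6° = 2.292 m; N'_2 = 163·cos23.6° = 149.4; c'Δl = 39.19; W sinα = 65.3
Slice 3: Δl = 3.1/cos45.9° = 4.455 m; N'_3 = 134·cos45.9° = 93.3; c'Δl = 76.17; W sinα = 96.2
Σc'Δl = 165.2 kN/m; ΣN' = 359.1 kN/m; ΣW sinα = 172.7 kN/m
Resisting = 165.2 + 359.1·tan29.1° = 165.2 + 199.9 = 365.0 kN/m
FS = 365.0 / 172.7 = 2.114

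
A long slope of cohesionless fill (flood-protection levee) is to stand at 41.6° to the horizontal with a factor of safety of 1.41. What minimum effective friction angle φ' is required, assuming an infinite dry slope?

FS = tanφ'/tanβ ⇒ tanφ' = FS · tanβ = 1.41 · tan41.6° = 1.2519
φ' = arctan(1.2519) = 51.38°

φ' = 51.4°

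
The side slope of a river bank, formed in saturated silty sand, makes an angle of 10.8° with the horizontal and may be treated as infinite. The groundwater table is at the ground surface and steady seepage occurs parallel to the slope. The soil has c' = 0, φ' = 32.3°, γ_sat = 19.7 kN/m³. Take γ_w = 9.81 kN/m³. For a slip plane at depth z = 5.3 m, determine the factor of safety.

FS = 1.66

With seepage parallel to the slope and the water table at the surface, the effective normal stress on the slip plane uses the buoyant unit weight γ' = γ_sat − γ_w while the driving shear stress uses γ_sat:
FS = [c' + γ' z cos²β tanφ'] / [γ_sat z sinβ cosβ]
(For c' = 0 this reduces to FS = (γ'/γ_sat)·tanφ'/tanβ.)
γ' = 19.7 − 9.81 = 9.89 kN/m³
Numerator = 0.0 + 9.89·5.3·cos²10.8°·tan32.3° = 0.0 + 9.89·5.3·0.9649·0.6322 = 31.973 kPa
Denominator = 19.7·5.3·sin10.8°·cos10.8° = 19.7·5.3·0.1874·0.9823 = 19.218 kPa
FS = 31.973 / 19.218 = 1.664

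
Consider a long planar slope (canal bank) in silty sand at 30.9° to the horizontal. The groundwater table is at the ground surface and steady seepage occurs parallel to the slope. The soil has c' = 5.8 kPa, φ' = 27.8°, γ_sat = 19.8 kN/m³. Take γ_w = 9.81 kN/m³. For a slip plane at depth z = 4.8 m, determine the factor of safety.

FS = 0.58

With seepage parallel to the slope and the water table at the surface, the effective normal stress on the slip plane uses the buoyant unit weight γ' = γ_sat − γ_w while the driving shear stress uses γ_sat:
FS = [c' + γ' z cos²β tanφ'] / [γ_sat z sinβ cosβ]
γ' = 19.8 − 9.81 = 9.99 kN/m³
Numerator = 5.8 + 9.99·4.8·cos²30.9°·tan27.8° = 5.8 + 9.99·4.8·0.7363·0.5272 = 24.415 kPa
Denominator = 19.8·4.8·sin30.9°·cos30.9° = 19.8·4.8·0.5135·0.8581 = 41.880 kPa
FS = 24.415 / 41.880 = 0.583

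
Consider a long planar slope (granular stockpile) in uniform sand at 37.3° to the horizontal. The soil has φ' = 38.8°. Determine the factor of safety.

For a dry cohesionless infinite slope the factor of safety is FS = tanφ' / tanβ.
FS = tan38.8° / tan37.3° = 0.8040 / 0.7618 = 1.055

FS = 1.06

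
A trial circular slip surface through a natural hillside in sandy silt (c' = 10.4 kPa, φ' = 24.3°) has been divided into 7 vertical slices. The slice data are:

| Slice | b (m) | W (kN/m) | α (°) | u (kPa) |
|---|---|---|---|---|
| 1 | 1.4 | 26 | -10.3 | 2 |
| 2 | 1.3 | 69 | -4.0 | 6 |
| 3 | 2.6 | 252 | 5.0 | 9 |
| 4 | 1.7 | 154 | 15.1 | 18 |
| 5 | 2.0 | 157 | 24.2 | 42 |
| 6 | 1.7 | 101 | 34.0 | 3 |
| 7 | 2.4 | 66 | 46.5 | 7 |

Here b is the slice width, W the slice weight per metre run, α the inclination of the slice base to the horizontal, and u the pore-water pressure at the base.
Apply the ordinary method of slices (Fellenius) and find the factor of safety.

Ordinary method of slices: FS = Σ[c'·Δl_i + (W_i cosα_i − u_i·Δl_i)·tanφ'] / Σ W_i sinα_i, with Δl_i = b_i / cosα_i.
Slice 1: Δl = 1.4/cos(-10.3°) = 1.423 m; N'_1 = 26·cos(-10.3°) − 2·1.423 = 22.7; c'Δl = 14.80; W sinα = -4.6
Slice 2: Δl = 1.3/cos(-4.0°) = 1.303 m; N'_2 = 69·cos(-4.0°) − 6·1.303 = 61.0; c'Δl = 13.55; W sinα = -4.8
Slice 3: Δl = 2.6/cos5.0° = 2.610 m; N'_3 = 252·cos5.0° − 9·2.610 = 227.6; c'Δl = 27.14; W sinα = 22.0
Slice 4: Δl = 1.7/cos15.1° = 1.761 m; N'_4 = 154·cos15.1° − 18·1.761 = 117.0; c'Δl = 18.31; W sinα = 40.1
Slice 5: Δl = 2.0/cos24.2° = 2.193 m; N'_5 = 157·cos24.2° − 42·2.193 = 51.1; c'Δl = 22.80; W sinα = 64.4
Slice 6: Δl = 1.7/cos34.0° = 2.051 m; N'_6 = 101·cos34.0° − 3·2.051 = 77.6; c'Δl = 21.33; W sinα = 56.5
Slice 7: Δl = 2.4/cos46.5° = 3.487 m; N'_7 = 66·cos46.5° − 7·3.487 = 21.0; c'Δl = 36.26; W sinα = 47.9
Σc'Δl = 154.2 kN/m; ΣN' = 578.0 kN/m; ΣW sinα = 221.3 kN/m
Resisting = 154.2 + 578.0·tan24.3° = 154.2 + 261.0 = 415.2 kN/m
FS = 415.2 / 221.3 = 1.876

FS = 1.88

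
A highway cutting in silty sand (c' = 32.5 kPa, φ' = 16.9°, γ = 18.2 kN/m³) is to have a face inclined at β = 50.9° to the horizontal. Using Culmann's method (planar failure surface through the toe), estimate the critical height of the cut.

Culmann's analysis gives the critical failure plane at α_cr = (β + φ')/2 = (50.9 + 16.9)/2 = 33.9°, and the critical height
H_c = (4c'/γ) · sinβ cosφ' / [1 − cos(β − φ')]
    = (4·32.5/18.2) · sin50.9°·cos16.9° / [1 − cos(34.0°)]
    = 7.143 · 0.7760·0.9568 / [1 − 0.8290]
    = 7.143 · 0.7425 / 0.1710
    = 31.02 m

H_c = 31.02 m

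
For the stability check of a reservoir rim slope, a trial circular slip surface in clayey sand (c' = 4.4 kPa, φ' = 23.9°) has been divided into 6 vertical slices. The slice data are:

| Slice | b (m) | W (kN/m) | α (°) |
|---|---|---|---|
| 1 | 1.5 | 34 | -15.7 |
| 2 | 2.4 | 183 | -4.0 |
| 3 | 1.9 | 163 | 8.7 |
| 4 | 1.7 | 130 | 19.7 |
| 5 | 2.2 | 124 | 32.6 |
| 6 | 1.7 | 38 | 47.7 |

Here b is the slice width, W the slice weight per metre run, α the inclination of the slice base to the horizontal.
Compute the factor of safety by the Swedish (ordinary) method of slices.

Ordinary method of slices: FS = Σ[c'·Δl_i + (W_i cosα_i)·tanφ'] / Σ W_i sinα_i, with Δl_i = b_i / cosα_i.
Slice 1: Δl = 1.5/cos(-15.7°) = 1.558 m; N'_1 = 34·cos(-15.7°) = 32.7; c'Δl = 6.86; W sinα = -9.2
Slice 2: Δl = 2.4/cos(-4.0°) = 2.406 m; N'_2 = 183·cos(-4.0°) = 182.6; c'Δl = 10.59; W sinα = -12.8
Slice 3: Δl = 1.9/cos8.7° = 1.922 m; N'_3 = 163·cos8.7° = 161.1; c'Δl = 8.46; W sinα = 24.7
Slice 4: Δl = 1.7/cos19.7° = 1.806 m; N'_4 = 130·cos19.7° = 122.4; c'Δl = 7.95; W sinα = 43.8
Slice 5: Δl = 2.2/cos32.6° = 2.611 m; N'_5 = 124·cos32.6° = 104.5; c'Δl = 11.49; W sinα = 66.8
Slice 6: Δl = 1.7/cos47.7° = 2.526 m; N'_6 = 38·cos47.7° = 25.6; c'Δl = 11.11; W sinα = 28.1
Σc'Δl = 56.4 kN/m; ΣN' = 628.8 kN/m; ΣW sinα = 141.4 kN/m
Resisting = 56.4 + 628.8·tan23.9° = 56.4 + 278.7 = 335.1 kN/m
FS = 335.1 / 141.4 = 2.370

FS = 2.37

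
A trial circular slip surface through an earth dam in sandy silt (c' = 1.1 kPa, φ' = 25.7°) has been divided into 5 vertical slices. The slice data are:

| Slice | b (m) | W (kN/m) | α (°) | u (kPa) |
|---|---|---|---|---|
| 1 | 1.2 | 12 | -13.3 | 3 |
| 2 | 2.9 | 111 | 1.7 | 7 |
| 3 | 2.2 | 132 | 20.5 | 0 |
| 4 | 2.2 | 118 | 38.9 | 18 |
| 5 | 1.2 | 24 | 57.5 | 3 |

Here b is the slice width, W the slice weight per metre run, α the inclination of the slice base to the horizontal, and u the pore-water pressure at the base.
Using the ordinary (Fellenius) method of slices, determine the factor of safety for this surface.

Ordinary method of slices: FS = Σ[c'·Δl_i + (W_i cosα_i − u_i·Δl_i)·tanφ'] / Σ W_i sinα_i, with Δl_i = b_i / cosα_i.
Slice 1: Δl = 1.2/cos(-13.3°) = 1.233 m; N'_1 = 12·cos(-13.3°) − 3·1.233 = 8.0; c'Δl = 1.36; W sinα = -2.8
Slice 2: Δl = 2.9/cos1.7° = 2.901 m; N'_2 = 111·cos1.7° − 7·2.901 = 90.6; c'Δl = 3.19; W sinα = 3.3
Slice 3: Δl = 2.2/cos20.5° = 2.349 m; N'_3 = 132·cos20.5° − 0·2.349 = 123.6; c'Δl = 2.58; W sinα = 46.2
Slice 4: Δl = 2.2/cos38.9° = 2.827 m; N'_4 = 118·cos38.9° − 18·2.827 = 40.9; c'Δl = 3.11; W sinα = 74.1
Slice 5: Δl = 1.2/cos57.5° = 2.233 m; N'_5 = 24·cos57.5° − 3·2.233 = 6.2; c'Δl = 2.46; W sinα = 20.2
Σc'Δl = 12.7 kN/m; ΣN' = 269.4 kN/m; ΣW sinα = 141.1 kN/m
Resisting = 12.7 + 269.4·tan25.7° = 12.7 + 129.7 = 142.4 kN/m
FS = 142.4 / 141.1 = 1.009

FS = 1.01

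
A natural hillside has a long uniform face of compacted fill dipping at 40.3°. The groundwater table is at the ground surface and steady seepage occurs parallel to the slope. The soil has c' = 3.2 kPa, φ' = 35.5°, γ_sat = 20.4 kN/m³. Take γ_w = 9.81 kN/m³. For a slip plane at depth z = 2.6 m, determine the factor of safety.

FS = 0.56

With seepage parallel to the slope and the water table at the surface, the effective normal stress on the slip plane uses the buoyant unit weight γ' = γ_sat − γ_w while the driving shear stress uses γ_sat:
FS = [c' + γ' z cos²β tanφ'] / [γ_sat z sinβ cosβ]
γ' = 20.4 − 9.81 = 10.59 kN/m³
Numerator = 3.2 + 10.59·2.6·cos²40.3°·tan35.5° = 3.2 + 10.59·2.6·0.5817·0.7133 = 14.624 kPa
Denominator = 20.4·2.6·sin40.3°·cos40.3° = 20.4·2.6·0.6468·0.7627 = 26.164 kPa
FS = 14.624 / 26.164 = 0.559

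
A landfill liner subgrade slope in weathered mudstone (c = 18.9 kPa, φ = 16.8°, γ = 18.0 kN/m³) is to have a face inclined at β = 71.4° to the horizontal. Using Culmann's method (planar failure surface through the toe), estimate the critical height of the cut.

Culmann's analysis gives the critical failure plane at α_cr = (β + φ)/2 = (71.4 + 16.8)/2 = 44.1°, and the critical height
H_c = (4c/γ) · sinβ cosφ / [1 − cos(β − φ)]
    = (4·18.9/18.0) · sin71.4°·cos16.8° / [1 − cos(54.6°)]
    = 4.200 · 0.9478·0.9573 / [1 − 0.5793]
    = 4.200 · 0.9073 / 0.4207
    = 9.06 m

H_c = 9.06 m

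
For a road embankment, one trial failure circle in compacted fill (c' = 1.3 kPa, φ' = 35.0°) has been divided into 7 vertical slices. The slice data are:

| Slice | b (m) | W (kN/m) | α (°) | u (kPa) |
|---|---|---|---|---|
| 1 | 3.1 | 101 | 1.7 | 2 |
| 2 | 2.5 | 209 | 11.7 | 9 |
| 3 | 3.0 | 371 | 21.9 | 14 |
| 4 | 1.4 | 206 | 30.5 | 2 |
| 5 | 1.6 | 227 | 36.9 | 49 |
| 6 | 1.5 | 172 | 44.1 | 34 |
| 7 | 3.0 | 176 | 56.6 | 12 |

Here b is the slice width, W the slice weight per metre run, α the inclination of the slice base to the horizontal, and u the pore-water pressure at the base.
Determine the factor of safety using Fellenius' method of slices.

Ordinary method of slices: FS = Σ[c'·Δl_i + (W_i cosα_i − u_i·Δl_i)·tanφ'] / Σ W_i sinα_i, with Δl_i = b_i / cosα_i.
Slice 1: Δl = 3.1/cos1.7° = 3.101 m; N'_1 = 101·cos1.7° − 2·3.101 = 94.8; c'Δl = 4.03; W sinα = 3.0
Slice 2: Δl = 2.5/cos11.7° = 2.553 m; N'_2 = 209·cos11.7° − 9·2.553 = 181.7; c'Δl = 3.32; W sinα = 42.4
Slice 3: Δl = 3.0/cos21.9° = 3.233 m; N'_3 = 371·cos21.9° − 14·3.233 = 299.0; c'Δl = 4.20; W sinα = 138.4
Slice 4: Δl = 1.4/cos30.5° = 1.625 m; N'_4 = 206·cos30.5° − 2·1.625 = 174.2; c'Δl = 2.11; W sinα = 104.6
Slice 5: Δl = 1.6/cos36.9° = 2.001 m; N'_5 = 227·cos36.9° − 49·2.001 = 83.5; c'Δl = 2.60; W sinα = 136.3
Slice 6: Δl = 1.5/cos44.1° = 2.089 m; N'_6 = 172·cos44.1° − 34·2.089 = 52.5; c'Δl = 2.72; W sinα = 119.7
Slice 7: Δl = 3.0/cos56.6° = 5.450 m; N'_7 = 176·cos56.6° − 12·5.450 = 31.5; c'Δl = 7.08; W sinα = 146.9
Σc'Δl = 26.1 kN/m; ΣN' = 917.1 kN/m; ΣW sinα = 691.2 kN/m
Resisting = 26.1 + 917.1·tan35.0° = 26.1 + 642.2 = 668.2 kN/m
FS = 668.2 / 691.2 = 0.967

FS = 0.97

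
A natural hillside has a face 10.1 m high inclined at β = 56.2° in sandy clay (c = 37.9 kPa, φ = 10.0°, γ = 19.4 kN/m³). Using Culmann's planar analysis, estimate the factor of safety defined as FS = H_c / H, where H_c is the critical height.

FS = 2.06

H_c = (4c/γ) · sinβ cosφ / [1 − cos(β − φ)]
    = (4·37.9/19.4) · sin56.2°·cos10.0° / [1 − cos46.2°]
    = 7.814 · 0.8184 / 0.3079 = 20.77 m
FS = H_c / H = 20.77 / 10.1 = 2.057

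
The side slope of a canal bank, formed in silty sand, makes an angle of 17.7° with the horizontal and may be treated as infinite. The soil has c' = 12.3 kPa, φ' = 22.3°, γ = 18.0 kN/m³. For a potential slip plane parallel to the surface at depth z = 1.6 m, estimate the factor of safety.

FS = 2.76

For an infinite slope with a slip plane parallel to the surface (no pore pressure): FS = [c' + γz cos²β tanφ'] / [γz sinβ cosβ].
γz = 18.0·1.6 = 28.80 kN/m²
Numerator = 12.3 + 28.80·cos²17.7°·tan22.3° = 12.3 + 28.80·0.9076·0.4101 = 23.020 kPa
Denominator = 28.80·sin17.7°·cos17.7° = 28.80·0.3040·0.9527 = 8.342 kPa
FS = 23.020 / 8.342 = 2.760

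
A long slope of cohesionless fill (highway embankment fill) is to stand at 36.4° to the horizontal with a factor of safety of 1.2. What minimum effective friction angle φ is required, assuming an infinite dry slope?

φ = 41.5°

FS = tanφ/tanβ ⇒ tanφ = FS · tanβ = 1.2 · tan36.4° = 0.8847
φ = arctan(0.8847) = 41.50°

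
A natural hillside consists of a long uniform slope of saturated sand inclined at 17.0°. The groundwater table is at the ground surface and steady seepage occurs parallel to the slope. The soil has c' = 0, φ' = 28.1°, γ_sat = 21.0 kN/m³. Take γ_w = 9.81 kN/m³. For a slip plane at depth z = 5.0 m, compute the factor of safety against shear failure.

FS = 0.93

With seepage parallel to the slope and the water table at the surface, the effective normal stress on the slip plane uses the buoyant unit weight γ' = γ_sat − γ_w while the driving shear stress uses γ_sat:
FS = [c' + γ' z cos²β tanφ'] / [γ_sat z sinβ cosβ]
(For c' = 0 this reduces to FS = (γ'/γ_sat)·tanφ'/tanβ.)
γ' = 21.0 − 9.81 = 11.19 kN/m³
Numerator = 0.0 + 11.19·5.0·cos²17.0°·tan28.1° = 0.0 + 11.19·5.0·0.9145·0.5340 = 27.321 kPa
Denominator = 21.0·5.0·sin17.0°·cos17.0° = 21.0·5.0·0.2924·0.9563 = 29.358 kPa
FS = 27.321 / 29.358 = 0.931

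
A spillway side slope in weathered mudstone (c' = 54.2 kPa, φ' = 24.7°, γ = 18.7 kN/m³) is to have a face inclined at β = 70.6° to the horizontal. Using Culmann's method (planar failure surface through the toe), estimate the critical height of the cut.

H_c = 32.67 m

Culmann's analysis gives the critical failure plane at α_cr = (β + φ')/2 = (70.6 + 24.7)/2 = 47.6°, and the critical height
H_c = (4c'/γ) · sinβ cosφ' / [1 − cos(β − φ')]
    = (4·54.2/18.7) · sin70.6°·cos24.7° / [1 − cos(45.9°)]
    = 11.594 · 0.9432·0.9085 / [1 − 0.6959]
    = 11.594 · 0.8569 / 0.3041
    = 32.67 m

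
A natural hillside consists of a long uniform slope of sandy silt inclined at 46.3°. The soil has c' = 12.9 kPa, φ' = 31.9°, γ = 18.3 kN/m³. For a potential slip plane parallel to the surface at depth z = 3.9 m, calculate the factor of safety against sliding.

FS = 0.96

For an infinite slope with a slip plane parallel to the surface (no pore pressure): FS = [c' + γz cos²β tanφ'] / [γz sinβ cosβ].
γz = 18.3·3.9 = 71.37 kN/m²
Numerator = 12.9 + 71.37·cos²46.3°·tan31.9° = 12.9 + 71.37·0.4773·0.6224 = 34.104 kPa
Denominator = 71.37·sin46.3°·cos46.3° = 71.37·0.7230·0.6909 = 35.648 kPa
FS = 34.104 / 35.648 = 0.957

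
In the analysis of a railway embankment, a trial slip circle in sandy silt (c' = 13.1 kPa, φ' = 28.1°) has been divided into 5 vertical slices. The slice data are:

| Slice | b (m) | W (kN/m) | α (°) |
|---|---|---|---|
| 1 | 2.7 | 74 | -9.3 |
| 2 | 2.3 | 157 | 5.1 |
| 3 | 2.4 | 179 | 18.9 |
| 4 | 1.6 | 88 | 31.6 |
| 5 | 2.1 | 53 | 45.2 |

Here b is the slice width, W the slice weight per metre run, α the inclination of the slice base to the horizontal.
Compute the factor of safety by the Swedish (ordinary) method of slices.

FS = 3.03

Ordinary method of slices: FS = Σ[c'·Δl_i + (W_i cosα_i)·tanφ'] / Σ W_i sinα_i, with Δl_i = b_i / cosα_i.
Slice 1: Δl = 2.7/cos(-9.3°) = 2.736 m; N'_1 = 74·cos(-9.3°) = 73.0; c'Δl = 35.84; W sinα = -12.0
Slice 2: Δl = 2.3/cos5.1° = 2.309 m; N'_2 = 157·cos5.1° = 156.4; c'Δl = 30.25; W sinα = 14.0
Slice 3: Δl = 2.4/cos18.9° = 2.537 m; N'_3 = 179·cos18.9° = 169.3; c'Δl = 33.23; W sinα = 58.0
Slice 4: Δl = 1.6/cos31.6° = 1.879 m; N'_4 = 88·cos31.6° = 75.0; c'Δl = 24.61; W sinα = 46.1
Slice 5: Δl = 2.1/cos45.2° = 2.980 m; N'_5 = 53·cos45.2° = 37.3; c'Δl = 39.04; W sinα = 37.6
Σc'Δl = 163.0 kN/m; ΣN' = 511.1 kN/m; ΣW sinα = 143.7 kN/m
Resisting = 163.0 + 511.1·tan28.1° = 163.0 + 272.9 = 435.8 kN/m
FS = 435.8 / 143.7 = 3.033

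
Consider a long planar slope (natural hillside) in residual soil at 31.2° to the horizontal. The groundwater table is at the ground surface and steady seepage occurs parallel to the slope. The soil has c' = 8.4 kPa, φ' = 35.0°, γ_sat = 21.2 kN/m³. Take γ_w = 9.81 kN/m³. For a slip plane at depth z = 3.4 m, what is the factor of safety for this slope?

FS = 0.88

With seepage parallel to the slope and the water table at the surface, the effective normal stress on the slip plane uses the buoyant unit weight γ' = γ_sat − γ_w while the driving shear stress uses γ_sat:
FS = [c' + γ' z cos²β tanφ'] / [γ_sat z sinβ cosβ]
γ' = 21.2 − 9.81 = 11.39 kN/m³
Numerator = 8.4 + 11.39·3.4·cos²31.2°·tan35.0° = 8.4 + 11.39·3.4·0.7316·0.7002 = 28.240 kPa
Denominator = 21.2·3.4·sin31.2°·cos31.2° = 21.2·3.4·0.5180·0.8554 = 31.939 kPa
FS = 28.240 / 31.939 = 0.884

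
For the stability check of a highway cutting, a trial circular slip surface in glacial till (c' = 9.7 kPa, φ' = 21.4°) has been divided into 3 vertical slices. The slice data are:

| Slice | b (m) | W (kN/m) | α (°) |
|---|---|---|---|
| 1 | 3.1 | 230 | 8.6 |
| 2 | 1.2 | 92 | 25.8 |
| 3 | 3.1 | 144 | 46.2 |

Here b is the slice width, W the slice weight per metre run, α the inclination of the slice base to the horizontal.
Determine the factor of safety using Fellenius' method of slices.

FS = 1.39

Ordinary method of slices: FS = Σ[c'·Δl_i + (W_i cosα_i)·tanφ'] / Σ W_i sinα_i, with Δl_i = b_i / cosα_i.
Slice 1: Δl = 3.1/cos8.6° = 3.135 m; N'_1 = 230·cos8.6° = 227.4; c'Δl = 30.41; W sinα = 34.4
Slice 2: Δl = 1.2/cos25.8° = 1.333 m; N'_2 = 92·cos25.8° = 82.8; c'Δl = 12.93; W sinα = 40.0
Slice 3: Δl = 3.1/cos46.2° = 4.479 m; N'_3 = 144·cos46.2° = 99.7; c'Δl = 43.44; W sinα = 103.9
Σc'Δl = 86.8 kN/m; ΣN' = 409.9 kN/m; ΣW sinα = 178.4 kN/m
Resisting = 86.8 + 409.9·tan21.4° = 86.8 + 160.6 = 247.4 kN/m
FS = 247.4 / 178.4 = 1.387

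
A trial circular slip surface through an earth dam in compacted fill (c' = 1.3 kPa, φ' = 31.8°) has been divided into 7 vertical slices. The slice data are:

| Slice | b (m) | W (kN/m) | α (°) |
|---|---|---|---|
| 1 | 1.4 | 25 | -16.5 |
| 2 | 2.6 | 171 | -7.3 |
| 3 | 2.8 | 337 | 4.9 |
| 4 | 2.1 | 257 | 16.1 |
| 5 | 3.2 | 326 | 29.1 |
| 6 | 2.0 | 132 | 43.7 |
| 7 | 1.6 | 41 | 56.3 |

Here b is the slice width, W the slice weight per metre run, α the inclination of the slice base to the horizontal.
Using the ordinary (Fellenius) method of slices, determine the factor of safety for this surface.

Ordinary method of slices: FS = Σ[c'·Δl_i + (W_i cosα_i)·tanφ'] / Σ W_i sinα_i, with Δl_i = b_i / cosα_i.
Slice 1: Δl = 1.4/cos(-16.5°) = 1.460 m; N'_1 = 25·cos(-16.5°) = 24.0; c'Δl = 1.90; W sinα = -7.1
Slice 2: Δl = 2.6/cos(-7.3°) = 2.621 m; N'_2 = 171·cos(-7.3°) = 169.6; c'Δl = 3.41; W sinα = -21.7
Slice 3: Δl = 2.8/cos4.9° = 2.810 m; N'_3 = 337·cos4.9° = 335.8; c'Δl = 3.65; W sinα = 28.8
Slice 4: Δl = 2.1/cos16.1° = 2.186 m; N'_4 = 257·cos16.1° = 246.9; c'Δl = 2.84; W sinα = 71.3
Slice 5: Δl = 3.2/cos29.1° = 3.662 m; N'_5 = 326·cos29.1° = 284.8; c'Δl = 4.76; W sinα = 158.5
Slice 6: Δl = 2.0/cos43.7° = 2.766 m; N'_6 = 132·cos43.7° = 95.4; c'Δl = 3.60; W sinα = 91.2
Slice 7: Δl = 1.6/cos56.3° = 2.884 m; N'_7 = 41·cos56.3° = 22.7; c'Δl = 3.75; W sinα = 34.1
Σc'Δl = 23.9 kN/m; ΣN' = 1179.3 kN/m; ΣW sinα = 355.1 kN/m
Resisting = 23.9 + 1179.3·tan31.8° = 23.9 + 731.2 = 755.1 kN/m
FS = 755.1 / 355.1 = 2.127

FS = 2.13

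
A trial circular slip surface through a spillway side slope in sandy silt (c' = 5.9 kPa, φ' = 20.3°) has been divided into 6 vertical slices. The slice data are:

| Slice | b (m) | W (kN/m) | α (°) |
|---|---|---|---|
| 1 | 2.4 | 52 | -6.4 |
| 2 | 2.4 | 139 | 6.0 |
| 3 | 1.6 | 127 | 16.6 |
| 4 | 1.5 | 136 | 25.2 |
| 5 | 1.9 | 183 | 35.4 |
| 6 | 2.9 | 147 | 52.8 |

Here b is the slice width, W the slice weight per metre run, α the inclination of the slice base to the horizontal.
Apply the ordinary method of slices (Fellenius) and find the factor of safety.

Ordinary method of slices: FS = Σ[c'·Δl_i + (W_i cosα_i)·tanφ'] / Σ W_i sinα_i, with Δl_i = b_i / cosα_i.
Slice 1: Δl = 2.4/cos(-6.4°) = 2.415 m; N'_1 = 52·cos(-6.4°) = 51.7; c'Δl = 14.25; W sinα = -5.8
Slice 2: Δl = 2.4/cos6.0° = 2.413 m; N'_2 = 139·cos6.0° = 138.2; c'Δl = 14.24; W sinα = 14.5
Slice 3: Δl = 1.6/cos16.6° = 1.670 m; N'_3 = 127·cos16.6° = 121.7; c'Δl = 9.85; W sinα = 36.3
Slice 4: Δl = 1.5/cos25.2° = 1.658 m; N'_4 = 136·cos25.2° = 123.1; c'Δl = 9.78; W sinα = 57.9
Slice 5: Δl = 1.9/cos35.4° = 2.331 m; N'_5 = 183·cos35.4° = 149.2; c'Δl = 13.75; W sinα = 106.0
Slice 6: Δl = 2.9/cos52.8° = 4.797 m; N'_6 = 147·cos52.8° = 88.9; c'Δl = 28.30; W sinα = 117.1
Σc'Δl = 90.2 kN/m; ΣN' = 672.7 kN/m; ΣW sinα = 326.0 kN/m
Resisting = 90.2 + 672.7·tan20.3° = 90.2 + 248.8 = 339.0 kN/m
FS = 339.0 / 326.0 = 1.040

FS = 1.04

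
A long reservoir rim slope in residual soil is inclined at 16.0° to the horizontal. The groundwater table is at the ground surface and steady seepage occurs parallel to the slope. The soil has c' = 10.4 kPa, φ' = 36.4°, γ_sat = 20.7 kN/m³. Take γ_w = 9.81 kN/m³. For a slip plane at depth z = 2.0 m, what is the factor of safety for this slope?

FS = 2.30

With seepage parallel to the slope and the water table at the surface, the effective normal stress on the slip plane uses the buoyant unit weight γ' = γ_sat − γ_w while the driving shear stress uses γ_sat:
FS = [c' + γ' z cos²β tanφ'] / [γ_sat z sinβ cosβ]
γ' = 20.7 − 9.81 = 10.89 kN/m³
Numerator = 10.4 + 10.89·2.0·cos²16.0°·tan36.4° = 10.4 + 10.89·2.0·0.9240·0.7373 = 25.238 kPa
Denominator = 20.7·2.0·sin16.0°·cos16.0° = 20.7·2.0·0.2756·0.9613 = 10.969 kPa
FS = 25.238 / 10.969 = 2.301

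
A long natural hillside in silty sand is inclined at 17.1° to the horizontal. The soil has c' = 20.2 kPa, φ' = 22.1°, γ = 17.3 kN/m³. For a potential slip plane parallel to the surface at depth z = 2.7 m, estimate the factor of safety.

For an infinite slope with a slip plane parallel to the surface (no pore pressure): FS = [c' + γz cos²β tanφ'] / [γz sinβ cosβ].
γz = 17.3·2.7 = 46.71 kN/m²
Numerator = 20.2 + 46.71·cos²17.1°·tan22.1° = 20.2 + 46.71·0.9135·0.4061 = 37.527 kPa
Denominator = 46.71·sin17.1°·cos17.1° = 46.71·0.2940·0.9558 = 13.127 kPa
FS = 37.527 / 13.127 = 2.859

FS = 2.86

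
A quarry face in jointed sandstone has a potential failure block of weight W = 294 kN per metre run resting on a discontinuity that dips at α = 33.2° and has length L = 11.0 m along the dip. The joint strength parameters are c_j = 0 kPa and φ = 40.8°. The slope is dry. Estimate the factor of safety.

Resolving the block weight along and normal to the plane and applying the Mohr–Coulomb strength on the joint:
N' = W cosα = 294·cos33.2° = 246.0 kN/m
Driving force T = W sinα = 294·sin33.2° = 161.0 kN/m
Resisting force R = c_j·L + N'·tanφ = 0·11.0 + 246.0·tan40.8° = 0.0 + 212.3 = 212.3 kN/m
FS = R / T = 212.3 / 161.0 = 1.319

FS = 1.32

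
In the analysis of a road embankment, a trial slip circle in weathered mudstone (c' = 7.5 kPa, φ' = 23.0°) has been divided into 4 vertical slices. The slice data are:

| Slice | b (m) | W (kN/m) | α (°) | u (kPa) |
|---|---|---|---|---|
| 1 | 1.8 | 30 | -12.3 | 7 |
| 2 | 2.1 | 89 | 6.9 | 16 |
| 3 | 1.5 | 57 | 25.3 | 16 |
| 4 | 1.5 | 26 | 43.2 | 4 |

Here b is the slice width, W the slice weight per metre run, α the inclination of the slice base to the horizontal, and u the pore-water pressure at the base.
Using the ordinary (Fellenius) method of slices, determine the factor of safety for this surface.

Ordinary method of slices: FS = Σ[c'·Δl_i + (W_i cosα_i − u_i·Δl_i)·tanφ'] / Σ W_i sinα_i, with Δl_i = b_i / cosα_i.
Slice 1: Δl = 1.8/cos(-12.3°) = 1.842 m; N'_1 = 30·cos(-12.3°) − 7·1.842 = 16.4; c'Δl = 13.82; W sinα = -6.4
Slice 2: Δl = 2.1/cos6.9° = 2.115 m; N'_2 = 89·cos6.9° − 16·2.115 = 54.5; c'Δl = 15.86; W sinα = 10.7
Slice 3: Δl = 1.5/cos25.3° = 1.659 m; N'_3 = 57·cos25.3° − 16·1.659 = 25.0; c'Δl = 12.44; W sinα = 24.4
Slice 4: Δl = 1.5/cos43.2° = 2.058 m; N'_4 = 26·cos43.2° − 4·2.058 = 10.7; c'Δl = 15.43; W sinα = 17.8
Σc'Δl = 57.6 kN/m; ΣN' = 106.6 kN/m; ΣW sinα = 46.5 kN/m
Resisting = 57.6 + 106.6·tan23.0° = 57.6 + 45.3 = 102.8 kN/m
FS = 102.8 / 46.5 = 2.213

FS = 2.21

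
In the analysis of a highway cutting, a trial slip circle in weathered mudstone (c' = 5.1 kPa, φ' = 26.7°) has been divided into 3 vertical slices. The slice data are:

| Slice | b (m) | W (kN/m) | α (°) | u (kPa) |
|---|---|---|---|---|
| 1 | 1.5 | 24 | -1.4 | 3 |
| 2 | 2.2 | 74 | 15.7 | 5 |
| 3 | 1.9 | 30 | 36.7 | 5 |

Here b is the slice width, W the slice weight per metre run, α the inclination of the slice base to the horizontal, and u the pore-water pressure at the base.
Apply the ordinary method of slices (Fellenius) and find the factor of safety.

FS = 2.07

Ordinary method of slices: FS = Σ[c'·Δl_i + (W_i cosα_i − u_i·Δl_i)·tanφ'] / Σ W_i sinα_i, with Δl_i = b_i / cosα_i.
Slice 1: Δl = 1.5/cos(-1.4°) = 1.500 m; N'_1 = 24·cos(-1.4°) − 3·1.500 = 19.5; c'Δl = 7.65; W sinα = -0.6
Slice 2: Δl = 2.2/cos15.7° = 2.285 m; N'_2 = 74·cos15.7° − 5·2.285 = 59.8; c'Δl = 11.65; W sinα = 20.0
Slice 3: Δl = 1.9/cos36.7° = 2.370 m; N'_3 = 30·cos36.7° − 5·2.370 = 12.2; c'Δl = 12.09; W sinα = 17.9
Σc'Δl = 31.4 kN/m; ΣN' = 91.5 kN/m; ΣW sinα = 37.4 kN/m
Resisting = 31.4 + 91.5·tan26.7° = 31.4 + 46.0 = 77.4 kN/m
FS = 77.4 / 37.4 = 2.072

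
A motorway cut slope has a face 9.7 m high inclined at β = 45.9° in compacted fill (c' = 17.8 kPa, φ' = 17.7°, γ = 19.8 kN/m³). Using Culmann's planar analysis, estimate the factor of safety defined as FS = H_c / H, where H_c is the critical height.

H_c = (4c'/γ) · sinβ cosφ' / [1 − cos(β − φ')]
    = (4·17.8/19.8) · sin45.9°·cos17.7° / [1 − cos28.2°]
    = 3.596 · 0.6841 / 0.1187 = 20.73 m
FS = H_c / H = 20.73 / 9.7 = 2.137

FS = 2.14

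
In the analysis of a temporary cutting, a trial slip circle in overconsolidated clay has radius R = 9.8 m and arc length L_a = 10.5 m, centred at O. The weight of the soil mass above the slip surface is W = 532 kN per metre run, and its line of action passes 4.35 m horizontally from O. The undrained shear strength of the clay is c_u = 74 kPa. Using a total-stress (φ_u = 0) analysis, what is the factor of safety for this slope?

FS = 3.29

Taking moments about the centre O, the resisting moment is provided by the undrained shear strength acting along the arc:
M_R = c_u·L_a·R = 74·10.50·9.8 = 7614.6 kN·m/m
M_D = W·d = 532·4.35 = 2314.2 kN·m/m
FS = M_R / M_D = 7614.6 / 2314.2 = 3.290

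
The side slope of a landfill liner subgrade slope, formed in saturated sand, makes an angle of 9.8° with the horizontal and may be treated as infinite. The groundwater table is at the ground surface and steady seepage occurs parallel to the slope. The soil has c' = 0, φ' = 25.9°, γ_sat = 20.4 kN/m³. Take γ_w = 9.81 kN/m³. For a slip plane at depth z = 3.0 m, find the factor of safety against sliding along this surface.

With seepage parallel to the slope and the water table at the surface, the effective normal stress on the slip plane uses the buoyant unit weight γ' = γ_sat − γ_w while the driving shear stress uses γ_sat:
FS = [c' + γ' z cos²β tanφ'] / [γ_sat z sinβ cosβ]
(For c' = 0 this reduces to FS = (γ'/γ_sat)·tanφ'/tanβ.)
γ' = 20.4 − 9.81 = 10.59 kN/m³
Numerator = 0.0 + 10.59·3.0·cos²9.8°·tan25.9° = 0.0 + 10.59·3.0·0.9710·0.4856 = 14.980 kPa
Denominator = 20.4·3.0·sin9.8°·cos9.8° = 20.4·3.0·0.1702·0.9854 = 10.265 kPa
FS = 14.980 / 10.265 = 1.459

FS = 1.46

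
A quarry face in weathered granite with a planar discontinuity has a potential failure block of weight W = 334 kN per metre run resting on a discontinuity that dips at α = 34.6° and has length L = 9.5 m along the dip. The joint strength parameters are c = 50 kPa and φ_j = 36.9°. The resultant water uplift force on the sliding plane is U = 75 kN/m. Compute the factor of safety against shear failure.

Resolving the block weight along and normal to the plane and applying the Mohr–Coulomb strength on the joint:
N' = W cosα − U = 334·cos34.6° − 75 = 199.9 kN/m
Driving force T = W sinα = 334·sin34.6° = 189.7 kN/m
Resisting force R = c·L + N'·tanφ_j = 50·9.5 + 199.9·tan36.9° = 475.0 + 150.1 = 625.1 kN/m
FS = R / T = 625.1 / 189.7 = 3.296

FS = 3.30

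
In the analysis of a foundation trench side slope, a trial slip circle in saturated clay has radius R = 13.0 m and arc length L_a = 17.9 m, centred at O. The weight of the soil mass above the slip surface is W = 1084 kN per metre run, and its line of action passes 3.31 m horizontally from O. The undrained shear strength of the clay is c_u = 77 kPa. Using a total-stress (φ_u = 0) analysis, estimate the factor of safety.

FS = 4.99

Taking moments about the centre O, the resisting moment is provided by the undrained shear strength acting along the arc:
M_R = c_u·L_a·R = 77·17.90·13.0 = 17917.9 kN·m/m
M_D = W·d = 1084·3.31 = 3588.0 kN·m/m
FS = M_R / M_D = 17917.9 / 3588.0 = 4.994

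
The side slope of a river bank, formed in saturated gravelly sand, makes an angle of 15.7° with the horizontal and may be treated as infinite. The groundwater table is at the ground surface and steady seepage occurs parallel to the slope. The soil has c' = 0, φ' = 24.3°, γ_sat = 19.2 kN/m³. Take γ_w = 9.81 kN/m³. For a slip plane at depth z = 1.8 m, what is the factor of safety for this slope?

FS = 0.79

With seepage parallel to the slope and the water table at the surface, the effective normal stress on the slip plane uses the buoyant unit weight γ' = γ_sat − γ_w while the driving shear stress uses γ_sat:
FS = [c' + γ' z cos²β tanφ'] / [γ_sat z sinβ cosβ]
(For c' = 0 this reduces to FS = (γ'/γ_sat)·tanφ'/tanβ.)
γ' = 19.2 − 9.81 = 9.39 kN/m³
Numerator = 0.0 + 9.39·1.8·cos²15.7°·tan24.3° = 0.0 + 9.39·1.8·0.9268·0.4515 = 7.073 kPa
Denominator = 19.2·1.8·sin15.7°·cos15.7° = 19.2·1.8·0.2706·0.9627 = 9.003 kPa
FS = 7.073 / 9.003 = 0.786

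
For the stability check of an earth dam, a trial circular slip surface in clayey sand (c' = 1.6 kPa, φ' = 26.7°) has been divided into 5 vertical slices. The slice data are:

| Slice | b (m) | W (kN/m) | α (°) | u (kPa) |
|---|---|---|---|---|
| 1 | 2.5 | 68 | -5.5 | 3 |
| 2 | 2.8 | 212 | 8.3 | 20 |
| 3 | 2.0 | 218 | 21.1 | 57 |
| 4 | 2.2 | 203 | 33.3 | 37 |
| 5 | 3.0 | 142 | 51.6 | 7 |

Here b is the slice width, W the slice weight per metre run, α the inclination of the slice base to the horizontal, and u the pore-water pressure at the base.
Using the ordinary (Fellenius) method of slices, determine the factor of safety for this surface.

Ordinary method of slices: FS = Σ[c'·Δl_i + (W_i cosα_i − u_i·Δl_i)·tanφ'] / Σ W_i sinα_i, with Δl_i = b_i / cosα_i.
Slice 1: Δl = 2.5/cos(-5.5°) = 2.512 m; N'_1 = 68·cos(-5.5°) − 3·2.512 = 60.2; c'Δl = 4.02; W sinα = -6.5
Slice 2: Δl = 2.8/cos8.3° = 2.830 m; N'_2 = 212·cos8.3° − 20·2.830 = 153.2; c'Δl = 4.53; W sinα = 30.6
Slice 3: Δl = 2.0/cos21.1° = 2.144 m; N'_3 = 218·cos21.1° − 57·2.144 = 81.2; c'Δl = 3.43; W sinα = 78.5
Slice 4: Δl = 2.2/cos33.3° = 2.632 m; N'_4 = 203·cos33.3° − 37·2.632 = 72.3; c'Δl = 4.21; W sinα = 111.5
Slice 5: Δl = 3.0/cos51.6° = 4.830 m; N'_5 = 142·cos51.6° − 7·4.830 = 54.4; c'Δl = 7.73; W sinα = 111.3
Σc'Δl = 23.9 kN/m; ΣN' = 421.2 kN/m; ΣW sinα = 325.3 kN/m
Resisting = 23.9 + 421.2·tan26.7° = 23.9 + 211.8 = 235.8 kN/m
FS = 235.8 / 325.3 = 0.725

FS = 0.72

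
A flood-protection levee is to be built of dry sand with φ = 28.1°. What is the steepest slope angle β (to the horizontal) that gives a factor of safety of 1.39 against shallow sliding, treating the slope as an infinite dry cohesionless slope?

For an infinite dry cohesionless slope FS = tanφ/tanβ, so tanβ = tanφ / FS.
tanβ = tan28.1° / 1.39 = 0.5340 / 1.39 = 0.3841
β = arctan(0.3841) = 21.01°

β = 21.0°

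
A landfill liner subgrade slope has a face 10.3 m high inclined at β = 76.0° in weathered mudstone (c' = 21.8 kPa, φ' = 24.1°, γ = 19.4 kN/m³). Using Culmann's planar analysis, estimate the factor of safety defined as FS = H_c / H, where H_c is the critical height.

FS = 1.01

H_c = (4c'/γ) · sinβ cosφ' / [1 − cos(β − φ')]
    = (4·21.8/19.4) · sin76.0°·cos24.1° / [1 − cos51.9°]
    = 4.495 · 0.8857 / 0.3830 = 10.40 m
FS = H_c / H = 10.40 / 10.3 = 1.009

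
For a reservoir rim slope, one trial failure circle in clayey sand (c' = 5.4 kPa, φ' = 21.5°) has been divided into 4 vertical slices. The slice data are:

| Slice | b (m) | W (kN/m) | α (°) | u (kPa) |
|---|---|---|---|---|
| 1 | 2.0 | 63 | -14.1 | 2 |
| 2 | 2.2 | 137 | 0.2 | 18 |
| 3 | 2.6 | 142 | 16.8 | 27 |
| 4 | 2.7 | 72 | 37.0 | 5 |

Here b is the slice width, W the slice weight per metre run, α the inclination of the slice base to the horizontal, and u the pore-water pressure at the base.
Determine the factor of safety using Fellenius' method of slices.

FS = 2.26

Ordinary method of slices: FS = Σ[c'·Δl_i + (W_i cosα_i − u_i·Δl_i)·tanφ'] / Σ W_i sinα_i, with Δl_i = b_i / cosα_i.
Slice 1: Δl = 2.0/cos(-14.1°) = 2.062 m; N'_1 = 63·cos(-14.1°) − 2·2.062 = 57.0; c'Δl = 11.14; W sinα = -15.3
Slice 2: Δl = 2.2/cos0.2° = 2.200 m; N'_2 = 137·cos0.2° − 18·2.200 = 97.4; c'Δl = 11.88; W sinα = 0.5
Slice 3: Δl = 2.6/cos16.8° = 2.716 m; N'_3 = 142·cos16.8° − 27·2.716 = 62.6; c'Δl = 14.67; W sinα = 41.0
Slice 4: Δl = 2.7/cos37.0° = 3.381 m; N'_4 = 72·cos37.0° − 5·3.381 = 40.6; c'Δl = 18.26; W sinα = 43.3
Σc'Δl = 55.9 kN/m; ΣN' = 257.6 kN/m; ΣW sinα = 69.5 kN/m
Resisting = 55.9 + 257.6·tan21.5° = 55.9 + 101.5 = 157.4 kN/m
FS = 157.4 / 69.5 = 2.265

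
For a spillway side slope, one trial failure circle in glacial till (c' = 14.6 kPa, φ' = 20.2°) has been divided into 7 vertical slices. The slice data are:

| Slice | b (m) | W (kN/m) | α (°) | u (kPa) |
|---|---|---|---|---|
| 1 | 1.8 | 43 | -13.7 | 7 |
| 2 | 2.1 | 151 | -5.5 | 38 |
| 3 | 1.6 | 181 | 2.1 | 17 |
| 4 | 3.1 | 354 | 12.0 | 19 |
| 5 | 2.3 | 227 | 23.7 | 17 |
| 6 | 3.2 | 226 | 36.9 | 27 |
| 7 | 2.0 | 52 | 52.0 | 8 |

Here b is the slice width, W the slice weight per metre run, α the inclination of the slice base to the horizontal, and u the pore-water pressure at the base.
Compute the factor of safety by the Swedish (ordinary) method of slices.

Ordinary method of slices: FS = Σ[c'·Δl_i + (W_i cosα_i − u_i·Δl_i)·tanφ'] / Σ W_i sinα_i, with Δl_i = b_i / cosα_i.
Slice 1: Δl = 1.8/cos(-13.7°) = 1.853 m; N'_1 = 43·cos(-13.7°) − 7·1.853 = 28.8; c'Δl = 27.05; W sinα = -10.2
Slice 2: Δl = 2.1/cos(-5.5°) = 2.110 m; N'_2 = 151·cos(-5.5°) − 38·2.110 = 70.1; c'Δl = 30.80; W sinα = -14.5
Slice 3: Δl = 1.6/cos2.1° = 1.601 m; N'_3 = 181·cos2.1° − 17·1.601 = 153.7; c'Δl = 23.38; W sinα = 6.6
Slice 4: Δl = 3.1/cos12.0° = 3.169 m; N'_4 = 354·cos12.0° − 19·3.169 = 286.0; c'Δl = 46.27; W sinα = 73.6
Slice 5: Δl = 2.3/cos23.7° = 2.512 m; N'_5 = 227·cos23.7° − 17·2.512 = 165.2; c'Δl = 36.67; W sinα = 91.2
Slice 6: Δl = 3.2/cos36.9° = 4.002 m; N'_6 = 226·cos36.9° − 27·4.002 = 72.7; c'Δl = 58.42; W sinα = 135.7
Slice 7: Δl = 2.0/cos52.0° = 3.249 m; N'_7 = 52·cos52.0° − 8·3.249 = 6.0; c'Δl = 47.43; W sinα = 41.0
Σc'Δl = 270.0 kN/m; ΣN' = 782.5 kN/m; ΣW sinα = 323.5 kN/m
Resisting = 270.0 + 782.5·tan20.2° = 270.0 + 287.9 = 557.9 kN/m
FS = 557.9 / 323.5 = 1.725

FS = 1.72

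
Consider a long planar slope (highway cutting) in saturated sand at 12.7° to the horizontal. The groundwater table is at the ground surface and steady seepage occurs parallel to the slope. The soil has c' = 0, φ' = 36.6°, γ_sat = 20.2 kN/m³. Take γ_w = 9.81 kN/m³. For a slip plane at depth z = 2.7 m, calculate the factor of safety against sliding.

With seepage parallel to the slope and the water table at the surface, the effective normal stress on the slip plane uses the buoyant unit weight γ' = γ_sat − γ_w while the driving shear stress uses γ_sat:
FS = [c' + γ' z cos²β tanφ'] / [γ_sat z sinβ cosβ]
(For c' = 0 this reduces to FS = (γ'/γ_sat)·tanφ'/tanβ.)
γ' = 20.2 − 9.81 = 10.39 kN/m³
Numerator = 0.0 + 10.39·2.7·cos²12.7°·tan36.6° = 0.0 + 10.39·2.7·0.9517·0.7427 = 19.827 kPa
Denominator = 20.2·2.7·sin12.7°·cos12.7° = 20.2·2.7·0.2198·0.9755 = 11.697 kPa
FS = 19.827 / 11.697 = 1.695

FS = 1.70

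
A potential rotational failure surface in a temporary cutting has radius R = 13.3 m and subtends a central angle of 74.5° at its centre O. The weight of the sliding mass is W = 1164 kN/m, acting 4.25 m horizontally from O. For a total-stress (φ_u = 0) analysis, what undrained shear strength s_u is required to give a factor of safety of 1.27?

s_u = 27.3 kPa

FS = s_u·L_a·R / (W·d), so s_u = FS·W·d / (L_a·R).
Arc length L_a = R·θ = 13.3·(74.5°·π/180) = 13.3·1.3003 = 17.29 m
s_u = 1.27·1164·4.25 / (17.29·13.3) = 6282.7 / 230.00 = 27.32 kPa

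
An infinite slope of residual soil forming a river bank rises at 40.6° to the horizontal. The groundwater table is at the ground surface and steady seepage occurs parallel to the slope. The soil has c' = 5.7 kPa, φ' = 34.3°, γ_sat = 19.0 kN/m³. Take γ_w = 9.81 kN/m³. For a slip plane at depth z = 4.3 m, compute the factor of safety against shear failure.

With seepage parallel to the slope and the water table at the surface, the effective normal stress on the slip plane uses the buoyant unit weight γ' = γ_sat − γ_w while the driving shear stress uses γ_sat:
FS = [c' + γ' z cos²β tanφ'] / [γ_sat z sinβ cosβ]
γ' = 19.0 − 9.81 = 9.19 kN/m³
Numerator = 5.7 + 9.19·4.3·cos²40.6°·tan34.3° = 5.7 + 9.19·4.3·0.5765·0.6822 = 21.240 kPa
Denominator = 19.0·4.3·sin40.6°·cos40.6° = 19.0·4.3·0.6508·0.7593 = 40.369 kPa
FS = 21.240 / 40.369 = 0.526

FS = 0.53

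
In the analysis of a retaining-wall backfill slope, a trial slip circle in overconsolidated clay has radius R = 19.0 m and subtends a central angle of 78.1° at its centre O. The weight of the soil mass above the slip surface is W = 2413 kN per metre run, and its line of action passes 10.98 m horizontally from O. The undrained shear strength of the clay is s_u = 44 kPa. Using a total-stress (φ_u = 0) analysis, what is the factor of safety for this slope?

Taking moments about the centre O, the resisting moment is provided by the undrained shear strength acting along the arc:
Arc length L_a = R·θ = 19.0·(78.1°·π/180) = 19.0·1.3631 = 25.90 m
M_R = s_u·L_a·R = 44·25.90·19.0 = 21651.5 kN·m/m
M_D = W·d = 2413·10.98 = 26494.7 kN·m/m
FS = M_R / M_D = 21651.5 / 26494.7 = 0.817

FS = 0.82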